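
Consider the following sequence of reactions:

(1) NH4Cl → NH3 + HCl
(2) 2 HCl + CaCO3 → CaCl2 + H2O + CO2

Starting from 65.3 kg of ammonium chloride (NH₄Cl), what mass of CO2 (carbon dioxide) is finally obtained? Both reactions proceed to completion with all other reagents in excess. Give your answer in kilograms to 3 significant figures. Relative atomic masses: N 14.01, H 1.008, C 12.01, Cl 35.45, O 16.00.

26.9 kg

M(NH4Cl) = 14.01 + 4(1.008) + 35.45 = 53.492 g/mol.
M(CO2) = 12.01 + 2(16.00) = 44.01 g/mol.
65.3 kg = 65300 g.
n(NH4Cl) = 65300 / 53.492 = 1221 mol.
Step 1 gives a 1:1 ratio of NH4Cl to HCl, so n(HCl) = 1221 mol.
In step 2 the HCl:CO2 ratio is 2:1, so n(CO2) = 610.4 mol.
Mass of CO2 = 610.4 × 44.01 = 26860 g = 26.9 kg.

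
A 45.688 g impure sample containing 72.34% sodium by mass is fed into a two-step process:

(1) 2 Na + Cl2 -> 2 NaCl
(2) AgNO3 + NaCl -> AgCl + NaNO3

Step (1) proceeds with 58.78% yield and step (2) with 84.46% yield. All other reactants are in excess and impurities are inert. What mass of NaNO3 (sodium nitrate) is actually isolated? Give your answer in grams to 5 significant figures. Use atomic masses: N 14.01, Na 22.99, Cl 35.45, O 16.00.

Pure Na = 45.688 × 0.7234 = 33.0507 g.
M(Na) = 22.99 g/mol.
M(NaNO3) = 22.99 + 14.01 + 3(16.00) = 85.00 g/mol.
n(Na) = 33.0507 / 22.99 = 1.43761 mol.
Step 1 (Na:NaCl = 2:2): theoretical n(NaCl) = 1.43761 mol; at 58.78% yield, n(NaCl) = 0.845028 mol.
Step 2 (NaCl:NaNO3 = 1:1): theoretical n(NaNO3) = 0.845028 mol, so theoretical mass = 0.845028 × 85.00 = 71.8274 g.
At 84.46% yield, actual mass of NaNO3 = 71.8274 × 0.8446 = 60.6654 g.

60.665 g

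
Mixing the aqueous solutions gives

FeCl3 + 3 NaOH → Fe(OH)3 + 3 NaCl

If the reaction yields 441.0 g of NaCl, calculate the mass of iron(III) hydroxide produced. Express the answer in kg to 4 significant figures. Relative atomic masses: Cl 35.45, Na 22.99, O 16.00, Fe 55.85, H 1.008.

0.2688 kg

M(NaCl) = 22.99 + 35.45 = 58.44 g/mol.
M(Fe(OH)3) = 55.85 + 3(16.00) + 3(1.008) = 106.874 g/mol.
n(NaCl) = 441.00 g / 58.44 g/mol = 7.5462 mol.
From the equation the NaCl:Fe(OH)3 mole ratio is 3:1, so n(Fe(OH)3) = 7.5462 × 1/3 = 2.5154 mol.
Mass of Fe(OH)3 = 2.5154 mol × 106.874 g/mol = 268.83 g.
Converting to kg: 268.83 g = 0.2688 kg.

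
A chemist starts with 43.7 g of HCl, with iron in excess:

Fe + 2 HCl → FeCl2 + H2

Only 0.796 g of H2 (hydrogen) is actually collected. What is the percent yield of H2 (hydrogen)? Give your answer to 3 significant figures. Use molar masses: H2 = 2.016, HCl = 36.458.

65.9 %

n(HCl) = 43.70 g / 36.458 g/mol = 1.199 mol.
From the equation the HCl:H2 mole ratio is 2:1, so n(H2) = 1.199 × 1/2 = 0.5993 mol.
Mass of H2 = 0.5993 mol × 2.016 g/mol = 1.208 g.
This is the theoretical yield. Percent yield = 0.796 g / 1.208 g × 100% = 65.88%.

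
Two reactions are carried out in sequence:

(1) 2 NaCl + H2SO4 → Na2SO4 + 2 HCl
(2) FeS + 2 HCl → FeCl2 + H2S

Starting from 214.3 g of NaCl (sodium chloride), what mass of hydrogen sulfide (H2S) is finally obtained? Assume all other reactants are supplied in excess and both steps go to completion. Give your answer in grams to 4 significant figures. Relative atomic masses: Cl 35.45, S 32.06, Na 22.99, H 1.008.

62.48 g

M(NaCl) = 22.99 + 35.45 = 58.44 g/mol.
M(H2S) = 2(1.008) + 32.06 = 34.076 g/mol.
n(NaCl) = 214.30 / 58.44 = 3.6670 mol.
Step 1 gives a 2:2 ratio of NaCl to HCl, so n(HCl) = 3.6670 mol.
In step 2 the HCl:H2S ratio is 2:1, so n(H2S) = 1.8335 mol.
Mass of H2S = 1.8335 × 34.076 = 62.478 g.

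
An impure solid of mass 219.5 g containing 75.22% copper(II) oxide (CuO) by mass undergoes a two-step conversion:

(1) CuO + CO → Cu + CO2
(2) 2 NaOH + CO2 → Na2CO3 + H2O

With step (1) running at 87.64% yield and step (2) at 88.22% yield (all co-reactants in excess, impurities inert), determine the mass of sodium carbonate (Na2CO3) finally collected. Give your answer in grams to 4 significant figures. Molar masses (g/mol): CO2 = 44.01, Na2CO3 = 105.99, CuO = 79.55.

Pure CuO = 219.5 × 0.7522 = 165.11 g.
n(CuO) = 165.11 / 79.55 = 2.0755 mol.
Step 1 (CuO:CO2 = 1:1): theoretical n(CO2) = 2.0755 mol; at 87.64% yield, n(CO2) = 1.8190 mol.
Step 2 (CO2:Na2CO3 = 1:1): theoretical n(Na2CO3) = 1.8190 mol, so theoretical mass = 1.8190 × 105.99 = 192.79 g.
At 88.22% yield, actual mass of Na2CO3 = 192.79 × 0.8822 = 170.08 g.

170.1 g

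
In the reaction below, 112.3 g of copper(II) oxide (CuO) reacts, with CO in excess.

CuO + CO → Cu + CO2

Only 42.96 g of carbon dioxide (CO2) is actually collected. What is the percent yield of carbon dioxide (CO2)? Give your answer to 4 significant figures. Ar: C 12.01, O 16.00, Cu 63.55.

69.15 %

M(CuO) = 63.55 + 16.00 = 79.55 g/mol.
M(CO2) = 12.01 + 2(16.00) = 44.01 g/mol.
n(CuO) = 112.30 g / 79.55 g/mol = 1.4117 mol.
From the equation the CuO:CO2 mole ratio is 1:1, so n(CO2) = 1.4117 × 1/1 = 1.4117 mol.
Mass of CO2 = 1.4117 mol × 44.01 g/mol = 62.129 g.
This is the theoretical yield. Percent yield = 42.96 g / 62.129 g × 100% = 69.147%.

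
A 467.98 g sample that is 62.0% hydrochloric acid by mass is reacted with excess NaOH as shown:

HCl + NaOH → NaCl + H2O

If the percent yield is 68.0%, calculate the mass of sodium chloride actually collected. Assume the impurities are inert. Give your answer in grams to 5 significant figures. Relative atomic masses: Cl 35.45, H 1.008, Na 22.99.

316.26 g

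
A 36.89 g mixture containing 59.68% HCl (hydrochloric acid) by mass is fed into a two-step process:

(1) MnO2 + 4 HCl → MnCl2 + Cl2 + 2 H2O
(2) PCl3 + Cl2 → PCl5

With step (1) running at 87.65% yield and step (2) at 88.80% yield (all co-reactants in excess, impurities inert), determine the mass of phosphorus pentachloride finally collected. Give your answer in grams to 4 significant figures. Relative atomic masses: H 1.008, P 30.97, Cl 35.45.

24.47 g

Pure HCl = 36.89 × 0.5968 = 22.016 g.
M(HCl) = 1.008 + 35.45 = 36.458 g/mol.
M(PCl5) = 30.97 + 5(35.45) = 208.22 g/mol.
n(HCl) = 22.016 / 36.458 = 0.60387 mol.
Step 1 (HCl:Cl2 = 4:1): theoretical n(Cl2) = 0.15097 mol; at 87.65% yield, n(Cl2) = 0.13232 mol.
Step 2 (Cl2:PCl5 = 1:1): theoretical n(PCl5) = 0.13232 mol, so theoretical mass = 0.13232 × 208.22 = 27.552 g.
At 88.80% yield, actual mass of PCl5 = 27.552 × 0.8880 = 24.467 g.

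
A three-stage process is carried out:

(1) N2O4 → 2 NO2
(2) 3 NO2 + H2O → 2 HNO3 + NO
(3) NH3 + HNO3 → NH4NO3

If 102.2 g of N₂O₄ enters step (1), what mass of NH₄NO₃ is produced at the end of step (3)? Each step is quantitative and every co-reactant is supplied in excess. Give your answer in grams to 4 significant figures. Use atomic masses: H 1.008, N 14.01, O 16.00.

118.5 g

M(N2O4) = 2(14.01) + 4(16.00) = 92.02 g/mol.
M(NH4NO3) = 2(14.01) + 4(1.008) + 3(16.00) = 80.052 g/mol.
n(N2O4) = 102.2 / 92.02 = 1.1106 mol.
Reaction (1): N2O4→NO2 ratio 1:2 ⇒ n(NO2) = 2.2213 mol.
Reaction (2): NO2→HNO3 ratio 3:2 ⇒ n(HNO3) = 1.4808 mol.
Reaction (3): HNO3→NH4NO3 ratio 1:1 ⇒ n(NH4NO3) = 1.4808 mol.
Mass of NH4NO3 = 1.4808 × 80.052 = 118.54 g.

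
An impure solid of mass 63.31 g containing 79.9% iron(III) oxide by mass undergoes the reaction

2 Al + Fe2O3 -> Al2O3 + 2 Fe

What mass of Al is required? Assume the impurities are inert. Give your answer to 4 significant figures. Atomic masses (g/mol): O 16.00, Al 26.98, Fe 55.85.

17.09 g

Mass of pure Fe2O3 = 63.31 g × 0.799 = 50.585 g.
M(Fe2O3) = 2(55.85) + 3(16.00) = 159.70 g/mol.
M(Al) = 26.98 g/mol.
n(Fe2O3) = 50.585 g / 159.70 g/mol = 0.31675 mol.
From the equation the Fe2O3:Al mole ratio is 1:2, so n(Al) = 0.31675 × 2/1 = 0.63350 mol.
Mass of Al = 0.63350 mol × 26.98 g/mol = 17.092 g.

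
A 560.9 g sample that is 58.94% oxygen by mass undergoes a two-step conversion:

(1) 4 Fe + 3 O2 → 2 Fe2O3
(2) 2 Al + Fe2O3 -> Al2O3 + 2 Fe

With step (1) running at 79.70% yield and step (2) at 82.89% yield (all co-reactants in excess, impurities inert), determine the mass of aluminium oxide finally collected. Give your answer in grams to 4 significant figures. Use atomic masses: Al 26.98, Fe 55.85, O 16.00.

463.9 g

Pure O2 = 560.9 × 0.5894 = 330.59 g.
M(O2) = 2(16.00) = 32.00 g/mol.
M(Al2O3) = 2(26.98) + 3(16.00) = 101.96 g/mol.
n(O2) = 330.59 / 32.00 = 10.331 mol.
Step 1 (O2:Fe2O3 = 3:2): theoretical n(Fe2O3) = 6.8874 mol; at 79.70% yield, n(Fe2O3) = 5.4892 mol.
Step 2 (Fe2O3:Al2O3 = 1:1): theoretical n(Al2O3) = 5.4892 mol, so theoretical mass = 5.4892 × 101.96 = 559.68 g.
At 82.89% yield, actual mass of Al2O3 = 559.68 × 0.8289 = 463.92 g.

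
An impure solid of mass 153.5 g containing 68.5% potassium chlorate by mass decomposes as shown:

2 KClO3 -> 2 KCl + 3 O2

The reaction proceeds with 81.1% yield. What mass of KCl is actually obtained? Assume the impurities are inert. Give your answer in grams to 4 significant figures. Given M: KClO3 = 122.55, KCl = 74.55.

Pure KClO3 available = 153.5 g × 0.685 = 105.15 g.
n(KClO3) = 105.15 g / 122.55 g/mol = 0.85800 mol.
From the equation the KClO3:KCl mole ratio is 2:2, so n(KCl) = 0.85800 × 2/2 = 0.85800 mol.
Mass of KCl = 0.85800 mol × 74.55 g/mol = 63.964 g.
Actual mass collected = 63.964 g × 0.811 = 51.875 g.

51.87 g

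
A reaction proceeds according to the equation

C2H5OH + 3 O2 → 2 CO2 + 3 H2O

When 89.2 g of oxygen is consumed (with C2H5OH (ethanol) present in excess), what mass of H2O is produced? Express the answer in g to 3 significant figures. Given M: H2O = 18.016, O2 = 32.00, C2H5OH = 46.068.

50.2 g

n(O2) = 89.20 g / 32.00 g/mol = 2.788 mol.
From the equation the O2:H2O mole ratio is 3:3, so n(H2O) = 2.788 × 3/3 = 2.788 mol.
Mass of H2O = 2.788 mol × 18.016 g/mol = 50.22 g.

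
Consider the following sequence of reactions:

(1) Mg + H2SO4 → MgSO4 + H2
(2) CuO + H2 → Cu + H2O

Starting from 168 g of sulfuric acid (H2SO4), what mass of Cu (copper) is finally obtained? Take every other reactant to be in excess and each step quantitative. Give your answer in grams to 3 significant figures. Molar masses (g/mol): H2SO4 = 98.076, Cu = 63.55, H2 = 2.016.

n(H2SO4) = 168.0 / 98.076 = 1.713 mol.
Step 1 gives a 1:1 ratio of H2SO4 to H2, so n(H2) = 1.713 mol.
In step 2 the H2:Cu ratio is 1:1, so n(Cu) = 1.713 mol.
Mass of Cu = 1.713 × 63.55 = 108.9 g.

109 g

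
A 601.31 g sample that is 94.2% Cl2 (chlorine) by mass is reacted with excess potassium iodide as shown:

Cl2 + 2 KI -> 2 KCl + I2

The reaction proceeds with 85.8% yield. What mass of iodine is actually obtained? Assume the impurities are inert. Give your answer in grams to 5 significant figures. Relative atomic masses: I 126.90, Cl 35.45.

1739.7 g

Pure Cl2 available = 601.31 g × 0.942 = 566.434 g.
M(Cl2) = 2(35.45) = 70.90 g/mol.
M(I2) = 2(126.90) = 253.80 g/mol.
n(Cl2) = 566.434 g / 70.90 g/mol = 7.98920 mol.
From the equation the Cl2:I2 mole ratio is 1:1, so n(I2) = 7.98920 × 1/1 = 7.98920 mol.
Mass of I2 = 7.98920 mol × 253.80 g/mol = 2027.66 g.
Actual mass collected = 2027.66 g × 0.858 = 1739.73 g.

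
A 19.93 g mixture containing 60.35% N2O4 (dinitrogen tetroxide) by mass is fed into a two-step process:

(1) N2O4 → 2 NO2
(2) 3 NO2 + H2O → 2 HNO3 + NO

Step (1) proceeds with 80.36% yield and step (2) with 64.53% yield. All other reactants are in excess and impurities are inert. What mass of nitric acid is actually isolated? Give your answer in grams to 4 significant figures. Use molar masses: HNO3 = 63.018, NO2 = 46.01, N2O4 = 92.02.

5.695 g

Pure N2O4 = 19.93 × 0.6035 = 12.028 g.
n(N2O4) = 12.028 / 92.02 = 0.13071 mol.
Step 1 (N2O4:NO2 = 1:2): theoretical n(NO2) = 0.26142 mol; at 80.36% yield, n(NO2) = 0.21007 mol.
Step 2 (NO2:HNO3 = 3:2): theoretical n(HNO3) = 0.14005 mol, so theoretical mass = 0.14005 × 63.018 = 8.8256 g.
At 64.53% yield, actual mass of HNO3 = 8.8256 × 0.6453 = 5.6952 g.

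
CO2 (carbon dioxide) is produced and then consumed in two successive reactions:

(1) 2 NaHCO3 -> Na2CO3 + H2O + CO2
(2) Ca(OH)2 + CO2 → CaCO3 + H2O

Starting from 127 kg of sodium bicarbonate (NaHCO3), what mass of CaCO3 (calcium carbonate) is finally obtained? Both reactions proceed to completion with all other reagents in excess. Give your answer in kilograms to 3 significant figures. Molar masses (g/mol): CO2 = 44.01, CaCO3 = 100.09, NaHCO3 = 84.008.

75.7 kg

127 kg = 127000 g.
n(NaHCO3) = 127000 / 84.008 = 1512 mol.
Step 1 gives a 2:1 ratio of NaHCO3 to CO2, so n(CO2) = 755.9 mol.
In step 2 the CO2:CaCO3 ratio is 1:1, so n(CaCO3) = 755.9 mol.
Mass of CaCO3 = 755.9 × 100.09 = 75660 g = 75.7 kg.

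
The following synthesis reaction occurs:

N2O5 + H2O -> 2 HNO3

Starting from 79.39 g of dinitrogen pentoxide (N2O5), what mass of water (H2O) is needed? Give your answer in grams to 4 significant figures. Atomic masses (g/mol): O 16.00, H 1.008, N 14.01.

M(N2O5) = 2(14.01) + 5(16.00) = 108.02 g/mol.
M(H2O) = 2(1.008) + 16.00 = 18.016 g/mol.
n(N2O5) = 79.390 g / 108.02 g/mol = 0.73496 mol.
From the equation the N2O5:H2O mole ratio is 1:1, so n(H2O) = 0.73496 × 1/1 = 0.73496 mol.
Mass of H2O = 0.73496 mol × 18.016 g/mol = 13.241 g.

13.24 g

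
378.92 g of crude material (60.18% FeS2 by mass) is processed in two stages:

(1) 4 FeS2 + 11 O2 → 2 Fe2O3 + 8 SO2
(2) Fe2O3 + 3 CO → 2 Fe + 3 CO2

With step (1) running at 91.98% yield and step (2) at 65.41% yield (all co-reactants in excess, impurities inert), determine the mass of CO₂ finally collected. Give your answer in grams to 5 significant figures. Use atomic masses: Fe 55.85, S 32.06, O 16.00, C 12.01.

Pure FeS2 = 378.92 × 0.6018 = 228.034 g.
M(FeS2) = 55.85 + 2(32.06) = 119.97 g/mol.
M(CO2) = 12.01 + 2(16.00) = 44.01 g/mol.
n(FeS2) = 228.034 / 119.97 = 1.90076 mol.
Step 1 (FeS2:Fe2O3 = 4:2): theoretical n(Fe2O3) = 0.950379 mol; at 91.98% yield, n(Fe2O3) = 0.874159 mol.
Step 2 (Fe2O3:CO2 = 1:3): theoretical n(CO2) = 2.62248 mol, so theoretical mass = 2.62248 × 44.01 = 115.415 g.
At 65.41% yield, actual mass of CO2 = 115.415 × 0.6541 = 75.4931 g.

75.493 g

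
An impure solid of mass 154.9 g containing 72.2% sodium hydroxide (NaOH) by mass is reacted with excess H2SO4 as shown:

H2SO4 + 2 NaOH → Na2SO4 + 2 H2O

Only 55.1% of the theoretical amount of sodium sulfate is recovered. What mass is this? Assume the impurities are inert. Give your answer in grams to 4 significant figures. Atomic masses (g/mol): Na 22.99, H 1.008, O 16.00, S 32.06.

109.4 g

Pure NaOH available = 154.9 g × 0.722 = 111.84 g.
M(NaOH) = 22.99 + 16.00 + 1.008 = 39.998 g/mol.
M(Na2SO4) = 2(22.99) + 32.06 + 4(16.00) = 142.04 g/mol.
n(NaOH) = 111.84 g / 39.998 g/mol = 2.7961 mol.
From the equation the NaOH:Na2SO4 mole ratio is 2:1, so n(Na2SO4) = 2.7961 × 1/2 = 1.3980 mol.
Mass of Na2SO4 = 1.3980 mol × 142.04 g/mol = 198.58 g.
Actual mass collected = 198.58 g × 0.551 = 109.42 g.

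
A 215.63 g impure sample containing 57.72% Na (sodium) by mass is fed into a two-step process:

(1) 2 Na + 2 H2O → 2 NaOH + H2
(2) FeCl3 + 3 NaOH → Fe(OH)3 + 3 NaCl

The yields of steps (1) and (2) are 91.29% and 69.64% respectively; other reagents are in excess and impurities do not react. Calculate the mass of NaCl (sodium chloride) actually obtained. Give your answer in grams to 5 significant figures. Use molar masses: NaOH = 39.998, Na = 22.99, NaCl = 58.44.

Pure Na = 215.63 × 0.5772 = 124.462 g.
n(Na) = 124.462 / 22.99 = 5.41373 mol.
Step 1 (Na:NaOH = 2:2): theoretical n(NaOH) = 5.41373 mol; at 91.29% yield, n(NaOH) = 4.94219 mol.
Step 2 (NaOH:NaCl = 3:3): theoretical n(NaCl) = 4.94219 mol, so theoretical mass = 4.94219 × 58.44 = 288.822 g.
At 69.64% yield, actual mass of NaCl = 288.822 × 0.6964 = 201.135 g.

201.14 g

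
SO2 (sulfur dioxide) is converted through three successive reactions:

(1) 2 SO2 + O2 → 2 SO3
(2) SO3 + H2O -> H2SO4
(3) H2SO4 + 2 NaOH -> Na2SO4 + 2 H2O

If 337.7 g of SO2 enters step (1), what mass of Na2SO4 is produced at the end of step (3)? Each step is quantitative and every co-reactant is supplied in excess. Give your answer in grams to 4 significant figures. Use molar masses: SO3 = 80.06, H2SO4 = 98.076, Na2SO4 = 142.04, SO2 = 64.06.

n(SO2) = 337.7 / 64.06 = 5.2716 mol.
Reaction (1): SO2→SO3 ratio 2:2 ⇒ n(SO3) = 5.2716 mol.
Reaction (2): SO3→H2SO4 ratio 1:1 ⇒ n(H2SO4) = 5.2716 mol.
Reaction (3): H2SO4→Na2SO4 ratio 1:1 ⇒ n(Na2SO4) = 5.2716 mol.
Mass of Na2SO4 = 5.2716 × 142.04 = 748.78 g.

748.8 g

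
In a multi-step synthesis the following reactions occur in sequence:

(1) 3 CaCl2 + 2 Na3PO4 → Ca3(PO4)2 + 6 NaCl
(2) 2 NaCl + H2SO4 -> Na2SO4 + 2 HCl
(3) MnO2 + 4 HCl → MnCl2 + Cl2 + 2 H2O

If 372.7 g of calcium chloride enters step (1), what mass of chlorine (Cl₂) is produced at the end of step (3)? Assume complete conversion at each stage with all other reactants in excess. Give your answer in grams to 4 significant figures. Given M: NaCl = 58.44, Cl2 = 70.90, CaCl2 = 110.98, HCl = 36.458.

119.1 g

n(CaCl2) = 372.7 / 110.98 = 3.3583 mol.
Reaction (1): CaCl2→NaCl ratio 3:6 ⇒ n(NaCl) = 6.7165 mol.
Reaction (2): NaCl→HCl ratio 2:2 ⇒ n(HCl) = 6.7165 mol.
Reaction (3): HCl→Cl2 ratio 4:1 ⇒ n(Cl2) = 1.6791 mol.
Mass of Cl2 = 1.6791 × 70.90 = 119.05 g.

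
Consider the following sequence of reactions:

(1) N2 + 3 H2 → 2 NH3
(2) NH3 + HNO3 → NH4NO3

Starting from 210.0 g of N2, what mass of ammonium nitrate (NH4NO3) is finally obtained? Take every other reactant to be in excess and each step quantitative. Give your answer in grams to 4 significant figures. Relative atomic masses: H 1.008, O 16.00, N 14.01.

1200 g

M(N2) = 2(14.01) = 28.02 g/mol.
M(NH4NO3) = 2(14.01) + 4(1.008) + 3(16.00) = 80.052 g/mol.
n(N2) = 210.00 / 28.02 = 7.4946 mol.
Step 1 gives a 1:2 ratio of N2 to NH3, so n(NH3) = 14.989 mol.
In step 2 the NH3:NH4NO3 ratio is 1:1, so n(NH4NO3) = 14.989 mol.
Mass of NH4NO3 = 14.989 × 80.052 = 1199.9 g.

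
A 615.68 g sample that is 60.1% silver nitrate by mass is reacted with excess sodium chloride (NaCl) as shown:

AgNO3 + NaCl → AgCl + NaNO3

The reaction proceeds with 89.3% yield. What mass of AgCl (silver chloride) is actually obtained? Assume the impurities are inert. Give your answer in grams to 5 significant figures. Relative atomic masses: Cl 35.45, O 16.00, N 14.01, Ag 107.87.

Pure AgNO3 available = 615.68 g × 0.601 = 370.024 g.
M(AgNO3) = 107.87 + 14.01 + 3(16.00) = 169.88 g/mol.
M(AgCl) = 107.87 + 35.45 = 143.32 g/mol.
n(AgNO3) = 370.024 g / 169.88 g/mol = 2.17815 mol.
From the equation the AgNO3:AgCl mole ratio is 1:1, so n(AgCl) = 2.17815 × 1/1 = 2.17815 mol.
Mass of AgCl = 2.17815 mol × 143.32 g/mol = 312.172 g.
Actual mass collected = 312.172 g × 0.893 = 278.770 g.

278.77 g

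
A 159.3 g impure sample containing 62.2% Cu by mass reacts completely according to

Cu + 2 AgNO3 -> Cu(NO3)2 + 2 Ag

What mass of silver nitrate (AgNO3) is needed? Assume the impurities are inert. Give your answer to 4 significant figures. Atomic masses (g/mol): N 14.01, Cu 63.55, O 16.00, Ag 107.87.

Mass of pure Cu = 159.3 g × 0.622 = 99.085 g.
M(Cu) = 63.55 g/mol.
M(AgNO3) = 107.87 + 14.01 + 3(16.00) = 169.88 g/mol.
n(Cu) = 99.085 g / 63.55 g/mol = 1.5592 mol.
From the equation the Cu:AgNO3 mole ratio is 1:2, so n(AgNO3) = 1.5592 × 2/1 = 3.1183 mol.
Mass of AgNO3 = 3.1183 mol × 169.88 g/mol = 529.74 g.

529.7 g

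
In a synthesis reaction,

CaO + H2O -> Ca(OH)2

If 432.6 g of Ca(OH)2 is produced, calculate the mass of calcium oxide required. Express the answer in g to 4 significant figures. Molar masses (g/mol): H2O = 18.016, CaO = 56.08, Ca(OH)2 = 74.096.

n(Ca(OH)2) = 432.60 g / 74.096 g/mol = 5.8384 mol.
From the equation the Ca(OH)2:CaO mole ratio is 1:1, so n(CaO) = 5.8384 × 1/1 = 5.8384 mol.
Mass of CaO = 5.8384 mol × 56.08 g/mol = 327.42 g.

327.4 g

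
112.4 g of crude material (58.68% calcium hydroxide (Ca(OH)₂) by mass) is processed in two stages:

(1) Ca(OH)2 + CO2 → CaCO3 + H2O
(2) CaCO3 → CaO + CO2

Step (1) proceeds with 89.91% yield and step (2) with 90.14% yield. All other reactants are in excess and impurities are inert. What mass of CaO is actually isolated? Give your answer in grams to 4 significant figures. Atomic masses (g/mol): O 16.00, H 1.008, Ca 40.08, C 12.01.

40.46 g

Pure Ca(OH)2 = 112.4 × 0.5868 = 65.956 g.
M(Ca(OH)2) = 40.08 + 2(16.00) + 2(1.008) = 74.096 g/mol.
M(CaO) = 40.08 + 16.00 = 56.08 g/mol.
n(Ca(OH)2) = 65.956 / 74.096 = 0.89015 mol.
Step 1 (Ca(OH)2:CaCO3 = 1:1): theoretical n(CaCO3) = 0.89015 mol; at 89.91% yield, n(CaCO3) = 0.80033 mol.
Step 2 (CaCO3:CaO = 1:1): theoretical n(CaO) = 0.80033 mol, so theoretical mass = 0.80033 × 56.08 = 44.883 g.
At 90.14% yield, actual mass of CaO = 44.883 × 0.9014 = 40.457 g.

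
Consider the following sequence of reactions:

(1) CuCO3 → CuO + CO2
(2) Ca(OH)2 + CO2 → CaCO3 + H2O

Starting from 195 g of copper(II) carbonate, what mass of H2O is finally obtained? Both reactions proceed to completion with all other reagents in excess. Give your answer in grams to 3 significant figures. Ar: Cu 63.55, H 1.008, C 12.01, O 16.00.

28.4 g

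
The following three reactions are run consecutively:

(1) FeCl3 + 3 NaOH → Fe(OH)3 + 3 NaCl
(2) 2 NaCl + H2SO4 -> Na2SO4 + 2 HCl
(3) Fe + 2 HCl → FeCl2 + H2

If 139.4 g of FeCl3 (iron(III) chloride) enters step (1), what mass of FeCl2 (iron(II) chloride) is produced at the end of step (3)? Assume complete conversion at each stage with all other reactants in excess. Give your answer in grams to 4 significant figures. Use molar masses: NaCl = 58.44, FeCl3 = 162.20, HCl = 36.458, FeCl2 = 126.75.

n(FeCl3) = 139.4 / 162.20 = 0.85943 mol.
Reaction (1): FeCl3→NaCl ratio 1:3 ⇒ n(NaCl) = 2.5783 mol.
Reaction (2): NaCl→HCl ratio 2:2 ⇒ n(HCl) = 2.5783 mol.
Reaction (3): HCl→FeCl2 ratio 2:1 ⇒ n(FeCl2) = 1.2891 mol.
Mass of FeCl2 = 1.2891 × 126.75 = 163.40 g.

163.4 g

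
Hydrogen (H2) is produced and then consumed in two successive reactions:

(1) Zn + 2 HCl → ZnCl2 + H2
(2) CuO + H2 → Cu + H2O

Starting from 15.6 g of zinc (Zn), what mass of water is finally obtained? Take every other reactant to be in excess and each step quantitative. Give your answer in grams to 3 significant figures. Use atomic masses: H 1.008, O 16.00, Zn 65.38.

4.30 g

M(Zn) = 65.38 g/mol.
M(H2O) = 2(1.008) + 16.00 = 18.016 g/mol.
n(Zn) = 15.60 / 65.38 = 0.2386 mol.
Step 1 gives a 1:1 ratio of Zn to H2, so n(H2) = 0.2386 mol.
In step 2 the H2:H2O ratio is 1:1, so n(H2O) = 0.2386 mol.
Mass of H2O = 0.2386 × 18.016 = 4.299 g.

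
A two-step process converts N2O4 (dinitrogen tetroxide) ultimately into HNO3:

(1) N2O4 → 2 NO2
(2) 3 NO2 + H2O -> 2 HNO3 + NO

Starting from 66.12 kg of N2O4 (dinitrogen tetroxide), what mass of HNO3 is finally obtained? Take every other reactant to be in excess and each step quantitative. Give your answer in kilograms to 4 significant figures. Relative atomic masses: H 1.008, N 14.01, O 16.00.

60.37 kg

M(N2O4) = 2(14.01) + 4(16.00) = 92.02 g/mol.
M(HNO3) = 1.008 + 14.01 + 3(16.00) = 63.018 g/mol.
66.12 kg = 66120 g.
n(N2O4) = 66120 / 92.02 = 718.54 mol.
Step 1 gives a 1:2 ratio of N2O4 to NO2, so n(NO2) = 1437.1 mol.
In step 2 the NO2:HNO3 ratio is 3:2, so n(HNO3) = 958.05 mol.
Mass of HNO3 = 958.05 × 63.018 = 60375 g = 60.37 kg.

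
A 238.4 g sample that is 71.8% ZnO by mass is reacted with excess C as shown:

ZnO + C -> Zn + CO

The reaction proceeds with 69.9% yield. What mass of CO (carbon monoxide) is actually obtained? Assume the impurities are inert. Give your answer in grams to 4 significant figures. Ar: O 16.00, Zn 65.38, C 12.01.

Pure ZnO available = 238.4 g × 0.718 = 171.17 g.
M(ZnO) = 65.38 + 16.00 = 81.38 g/mol.
M(CO) = 12.01 + 16.00 = 28.01 g/mol.
n(ZnO) = 171.17 g / 81.38 g/mol = 2.1034 mol.
From the equation the ZnO:CO mole ratio is 1:1, so n(CO) = 2.1034 × 1/1 = 2.1034 mol.
Mass of CO = 2.1034 mol × 28.01 g/mol = 58.915 g.
Actual mass collected = 58.915 g × 0.699 = 41.182 g.

41.18 g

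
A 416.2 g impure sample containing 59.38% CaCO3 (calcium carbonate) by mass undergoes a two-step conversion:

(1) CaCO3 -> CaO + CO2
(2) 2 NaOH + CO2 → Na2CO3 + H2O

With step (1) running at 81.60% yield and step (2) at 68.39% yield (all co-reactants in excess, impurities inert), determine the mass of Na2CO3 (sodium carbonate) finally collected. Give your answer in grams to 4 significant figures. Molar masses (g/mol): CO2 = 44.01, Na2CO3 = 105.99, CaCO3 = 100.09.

146.0 g

Pure CaCO3 = 416.2 × 0.5938 = 247.14 g.
n(CaCO3) = 247.14 / 100.09 = 2.4692 mol.
Step 1 (CaCO3:CO2 = 1:1): theoretical n(CO2) = 2.4692 mol; at 81.60% yield, n(CO2) = 2.0148 mol.
Step 2 (CO2:Na2CO3 = 1:1): theoretical n(Na2CO3) = 2.0148 mol, so theoretical mass = 2.0148 × 105.99 = 213.55 g.
At 68.39% yield, actual mass of Na2CO3 = 213.55 × 0.6839 = 146.05 g.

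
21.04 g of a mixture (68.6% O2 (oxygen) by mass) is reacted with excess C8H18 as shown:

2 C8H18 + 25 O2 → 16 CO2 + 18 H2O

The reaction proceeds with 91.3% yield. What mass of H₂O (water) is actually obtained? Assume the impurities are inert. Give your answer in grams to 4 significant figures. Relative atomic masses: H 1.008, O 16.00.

Pure O2 available = 21.04 g × 0.686 = 14.433 g.
M(O2) = 2(16.00) = 32.00 g/mol.
M(H2O) = 2(1.008) + 16.00 = 18.016 g/mol.
n(O2) = 14.433 g / 32.00 g/mol = 0.45104 mol.
From the equation the O2:H2O mole ratio is 25:18, so n(H2O) = 0.45104 × 18/25 = 0.32475 mol.
Mass of H2O = 0.32475 mol × 18.016 g/mol = 5.8507 g.
Actual mass collected = 5.8507 g × 0.913 = 5.3417 g.

5.342 g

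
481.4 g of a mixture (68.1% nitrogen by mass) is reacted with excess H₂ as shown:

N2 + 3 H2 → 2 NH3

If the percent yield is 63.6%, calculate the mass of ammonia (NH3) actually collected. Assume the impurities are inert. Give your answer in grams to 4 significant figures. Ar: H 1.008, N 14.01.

Pure N2 available = 481.4 g × 0.681 = 327.83 g.
M(N2) = 2(14.01) = 28.02 g/mol.
M(NH3) = 14.01 + 3(1.008) = 17.034 g/mol.
n(N2) = 327.83 g / 28.02 g/mol = 11.700 mol.
From the equation the N2:NH3 mole ratio is 1:2, so n(NH3) = 11.700 × 2/1 = 23.400 mol.
Mass of NH3 = 23.400 mol × 17.034 g/mol = 398.59 g.
Actual mass collected = 398.59 g × 0.636 = 253.51 g.

253.5 g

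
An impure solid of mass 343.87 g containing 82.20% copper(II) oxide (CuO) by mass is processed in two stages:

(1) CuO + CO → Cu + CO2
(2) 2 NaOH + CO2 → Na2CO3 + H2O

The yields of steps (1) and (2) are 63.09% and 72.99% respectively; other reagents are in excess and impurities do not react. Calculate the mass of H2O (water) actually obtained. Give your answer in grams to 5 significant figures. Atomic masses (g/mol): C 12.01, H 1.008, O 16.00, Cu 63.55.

29.479 g

Pure CuO = 343.87 × 0.8220 = 282.661 g.
M(CuO) = 63.55 + 16.00 = 79.55 g/mol.
M(H2O) = 2(1.008) + 16.00 = 18.016 g/mol.
n(CuO) = 282.661 / 79.55 = 3.55325 mol.
Step 1 (CuO:CO2 = 1:1): theoretical n(CO2) = 3.55325 mol; at 63.09% yield, n(CO2) = 2.24175 mol.
Step 2 (CO2:H2O = 1:1): theoretical n(H2O) = 2.24175 mol, so theoretical mass = 2.24175 × 18.016 = 40.3873 g.
At 72.99% yield, actual mass of H2O = 40.3873 × 0.7299 = 29.4787 g.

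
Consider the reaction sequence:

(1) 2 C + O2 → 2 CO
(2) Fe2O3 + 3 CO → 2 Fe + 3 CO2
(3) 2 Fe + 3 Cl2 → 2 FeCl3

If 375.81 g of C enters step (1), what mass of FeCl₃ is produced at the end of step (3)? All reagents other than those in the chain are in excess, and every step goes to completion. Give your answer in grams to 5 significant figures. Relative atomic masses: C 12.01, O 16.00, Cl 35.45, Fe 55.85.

M(C) = 12.01 g/mol.
M(FeCl3) = 55.85 + 3(35.45) = 162.20 g/mol.
n(C) = 375.81 / 12.01 = 31.2914 mol.
Reaction (1): C→CO ratio 2:2 ⇒ n(CO) = 31.2914 mol.
Reaction (2): CO→Fe ratio 3:2 ⇒ n(Fe) = 20.8609 mol.
Reaction (3): Fe→FeCl3 ratio 2:2 ⇒ n(FeCl3) = 20.8609 mol.
Mass of FeCl3 = 20.8609 × 162.20 = 3383.65 g.

3383.6 g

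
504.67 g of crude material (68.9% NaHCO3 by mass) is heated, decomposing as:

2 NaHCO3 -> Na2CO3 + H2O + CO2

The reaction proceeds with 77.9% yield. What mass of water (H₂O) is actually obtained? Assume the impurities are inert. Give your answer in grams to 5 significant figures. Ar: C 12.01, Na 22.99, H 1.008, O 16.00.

Pure NaHCO3 available = 504.67 g × 0.689 = 347.718 g.
M(NaHCO3) = 22.99 + 1.008 + 12.01 + 3(16.00) = 84.008 g/mol.
M(H2O) = 2(1.008) + 16.00 = 18.016 g/mol.
n(NaHCO3) = 347.718 g / 84.008 g/mol = 4.13910 mol.
From the equation the NaHCO3:H2O mole ratio is 2:1, so n(H2O) = 4.13910 × 1/2 = 2.06955 mol.
Mass of H2O = 2.06955 mol × 18.016 g/mol = 37.2850 g.
Actual mass collected = 37.2850 g × 0.779 = 29.0450 g.

29.045 g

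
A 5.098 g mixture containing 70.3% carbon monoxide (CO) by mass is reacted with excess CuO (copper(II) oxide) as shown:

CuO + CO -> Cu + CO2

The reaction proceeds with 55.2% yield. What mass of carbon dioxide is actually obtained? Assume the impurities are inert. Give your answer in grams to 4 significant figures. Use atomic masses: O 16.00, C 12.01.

Pure CO available = 5.098 g × 0.703 = 3.5839 g.
M(CO) = 12.01 + 16.00 = 28.01 g/mol.
M(CO2) = 12.01 + 2(16.00) = 44.01 g/mol.
n(CO) = 3.5839 g / 28.01 g/mol = 0.12795 mol.
From the equation the CO:CO2 mole ratio is 1:1, so n(CO2) = 0.12795 × 1/1 = 0.12795 mol.
Mass of CO2 = 0.12795 mol × 44.01 g/mol = 5.6311 g.
Actual mass collected = 5.6311 g × 0.552 = 3.1084 g.

3.108 g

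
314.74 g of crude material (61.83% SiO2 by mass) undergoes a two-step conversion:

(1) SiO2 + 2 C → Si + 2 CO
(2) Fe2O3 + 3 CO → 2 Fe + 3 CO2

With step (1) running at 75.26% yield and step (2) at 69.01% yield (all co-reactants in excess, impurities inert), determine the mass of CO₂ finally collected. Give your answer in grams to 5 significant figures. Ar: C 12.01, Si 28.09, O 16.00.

Pure SiO2 = 314.74 × 0.6183 = 194.604 g.
M(SiO2) = 28.09 + 2(16.00) = 60.09 g/mol.
M(CO2) = 12.01 + 2(16.00) = 44.01 g/mol.
n(SiO2) = 194.604 / 60.09 = 3.23854 mol.
Step 1 (SiO2:CO = 1:2): theoretical n(CO) = 6.47708 mol; at 75.26% yield, n(CO) = 4.87465 mol.
Step 2 (CO:CO2 = 3:3): theoretical n(CO2) = 4.87465 mol, so theoretical mass = 4.87465 × 44.01 = 214.533 g.
At 69.01% yield, actual mass of CO2 = 214.533 × 0.6901 = 148.049 g.

148.05 g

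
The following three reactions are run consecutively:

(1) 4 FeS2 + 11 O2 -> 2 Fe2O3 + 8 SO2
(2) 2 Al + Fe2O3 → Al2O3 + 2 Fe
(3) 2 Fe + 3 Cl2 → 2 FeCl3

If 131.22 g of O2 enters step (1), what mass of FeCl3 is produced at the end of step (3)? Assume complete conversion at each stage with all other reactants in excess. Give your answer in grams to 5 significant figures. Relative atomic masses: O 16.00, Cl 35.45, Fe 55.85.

M(O2) = 2(16.00) = 32.00 g/mol.
M(FeCl3) = 55.85 + 3(35.45) = 162.20 g/mol.
n(O2) = 131.22 / 32.00 = 4.10062 mol.
Reaction (1): O2→Fe2O3 ratio 11:2 ⇒ n(Fe2O3) = 0.745568 mol.
Reaction (2): Fe2O3→Fe ratio 1:2 ⇒ n(Fe) = 1.49114 mol.
Reaction (3): Fe→FeCl3 ratio 2:2 ⇒ n(FeCl3) = 1.49114 mol.
Mass of FeCl3 = 1.49114 × 162.20 = 241.862 g.

241.86 g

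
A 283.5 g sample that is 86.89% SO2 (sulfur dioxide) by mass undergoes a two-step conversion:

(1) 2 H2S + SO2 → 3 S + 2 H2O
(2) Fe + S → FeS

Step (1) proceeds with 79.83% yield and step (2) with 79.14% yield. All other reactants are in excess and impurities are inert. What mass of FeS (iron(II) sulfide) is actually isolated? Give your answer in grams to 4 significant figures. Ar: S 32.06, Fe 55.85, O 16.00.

640.7 g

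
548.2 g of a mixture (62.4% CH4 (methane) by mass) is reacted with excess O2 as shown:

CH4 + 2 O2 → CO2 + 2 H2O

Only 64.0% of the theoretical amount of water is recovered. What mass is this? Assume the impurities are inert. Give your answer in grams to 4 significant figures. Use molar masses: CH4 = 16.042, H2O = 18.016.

Pure CH4 available = 548.2 g × 0.624 = 342.08 g.
n(CH4) = 342.08 g / 16.042 g/mol = 21.324 mol.
From the equation the CH4:H2O mole ratio is 1:2, so n(H2O) = 21.324 × 2/1 = 42.648 mol.
Mass of H2O = 42.648 mol × 18.016 g/mol = 768.34 g.
Actual mass collected = 768.34 g × 0.640 = 491.74 g.

491.7 g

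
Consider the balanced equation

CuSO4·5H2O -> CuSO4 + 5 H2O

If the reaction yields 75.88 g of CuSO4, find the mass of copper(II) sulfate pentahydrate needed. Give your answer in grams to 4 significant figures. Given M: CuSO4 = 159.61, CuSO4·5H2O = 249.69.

118.7 g

n(CuSO4) = 75.880 g / 159.61 g/mol = 0.47541 mol.
From the equation the CuSO4:CuSO4·5H2O mole ratio is 1:1, so n(CuSO4·5H2O) = 0.47541 × 1/1 = 0.47541 mol.
Mass of CuSO4·5H2O = 0.47541 mol × 249.69 g/mol = 118.70 g.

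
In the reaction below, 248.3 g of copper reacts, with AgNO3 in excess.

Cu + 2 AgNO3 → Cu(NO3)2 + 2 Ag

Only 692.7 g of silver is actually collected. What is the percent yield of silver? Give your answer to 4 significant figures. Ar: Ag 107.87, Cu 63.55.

82.18 %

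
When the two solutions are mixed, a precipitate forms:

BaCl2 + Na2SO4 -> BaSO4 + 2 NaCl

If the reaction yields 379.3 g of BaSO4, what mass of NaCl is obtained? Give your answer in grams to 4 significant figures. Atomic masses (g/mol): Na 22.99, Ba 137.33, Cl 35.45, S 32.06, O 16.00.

190.0 g

M(BaSO4) = 137.33 + 32.06 + 4(16.00) = 233.39 g/mol.
M(NaCl) = 22.99 + 35.45 = 58.44 g/mol.
n(BaSO4) = 379.30 g / 233.39 g/mol = 1.6252 mol.
From the equation the BaSO4:NaCl mole ratio is 1:2, so n(NaCl) = 1.6252 × 2/1 = 3.2504 mol.
Mass of NaCl = 3.2504 mol × 58.44 g/mol = 189.95 g.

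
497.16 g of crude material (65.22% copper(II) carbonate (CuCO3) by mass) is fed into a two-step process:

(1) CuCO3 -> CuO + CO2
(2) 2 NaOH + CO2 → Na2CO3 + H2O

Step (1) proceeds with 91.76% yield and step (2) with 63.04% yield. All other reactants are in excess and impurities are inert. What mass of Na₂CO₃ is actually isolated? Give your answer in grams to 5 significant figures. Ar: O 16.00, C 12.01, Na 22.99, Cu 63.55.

Pure CuCO3 = 497.16 × 0.6522 = 324.248 g.
M(CuCO3) = 63.55 + 12.01 + 3(16.00) = 123.56 g/mol.
M(Na2CO3) = 2(22.99) + 12.01 + 3(16.00) = 105.99 g/mol.
n(CuCO3) = 324.248 / 123.56 = 2.62421 mol.
Step 1 (CuCO3:CO2 = 1:1): theoretical n(CO2) = 2.62421 mol; at 91.76% yield, n(CO2) = 2.40798 mol.
Step 2 (CO2:Na2CO3 = 1:1): theoretical n(Na2CO3) = 2.40798 mol, so theoretical mass = 2.40798 × 105.99 = 255.222 g.
At 63.04% yield, actual mass of Na2CO3 = 255.222 × 0.6304 = 160.892 g.

160.89 g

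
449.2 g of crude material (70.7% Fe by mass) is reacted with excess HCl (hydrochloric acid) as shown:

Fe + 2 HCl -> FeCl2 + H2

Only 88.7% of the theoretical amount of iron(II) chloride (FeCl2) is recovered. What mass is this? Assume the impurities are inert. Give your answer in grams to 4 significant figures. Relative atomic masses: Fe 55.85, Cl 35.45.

639.3 g

Pure Fe available = 449.2 g × 0.707 = 317.58 g.
M(Fe) = 55.85 g/mol.
M(FeCl2) = 55.85 + 2(35.45) = 126.75 g/mol.
n(Fe) = 317.58 g / 55.85 g/mol = 5.6864 mol.
From the equation the Fe:FeCl2 mole ratio is 1:1, so n(FeCl2) = 5.6864 × 1/1 = 5.6864 mol.
Mass of FeCl2 = 5.6864 mol × 126.75 g/mol = 720.75 g.
Actual mass collected = 720.75 g × 0.887 = 639.30 g.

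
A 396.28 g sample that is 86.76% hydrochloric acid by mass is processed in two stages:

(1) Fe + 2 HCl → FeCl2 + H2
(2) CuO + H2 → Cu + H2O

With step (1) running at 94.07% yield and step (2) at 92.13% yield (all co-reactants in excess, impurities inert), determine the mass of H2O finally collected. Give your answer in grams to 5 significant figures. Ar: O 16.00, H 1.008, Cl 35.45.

Pure HCl = 396.28 × 0.8676 = 343.813 g.
M(HCl) = 1.008 + 35.45 = 36.458 g/mol.
M(H2O) = 2(1.008) + 16.00 = 18.016 g/mol.
n(HCl) = 343.813 / 36.458 = 9.43037 mol.
Step 1 (HCl:H2 = 2:1): theoretical n(H2) = 4.71519 mol; at 94.07% yield, n(H2) = 4.43558 mol.
Step 2 (H2:H2O = 1:1): theoretical n(H2O) = 4.43558 mol, so theoretical mass = 4.43558 × 18.016 = 79.9113 g.
At 92.13% yield, actual mass of H2O = 79.9113 × 0.9213 = 73.6223 g.

73.622 g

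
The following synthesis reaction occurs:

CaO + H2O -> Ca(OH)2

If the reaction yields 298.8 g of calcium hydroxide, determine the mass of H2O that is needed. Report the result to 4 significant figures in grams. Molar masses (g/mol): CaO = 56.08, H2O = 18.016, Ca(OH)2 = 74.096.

72.65 g

n(Ca(OH)2) = 298.80 g / 74.096 g/mol = 4.0326 mol.
From the equation the Ca(OH)2:H2O mole ratio is 1:1, so n(H2O) = 4.0326 × 1/1 = 4.0326 mol.
Mass of H2O = 4.0326 mol × 18.016 g/mol = 72.651 g.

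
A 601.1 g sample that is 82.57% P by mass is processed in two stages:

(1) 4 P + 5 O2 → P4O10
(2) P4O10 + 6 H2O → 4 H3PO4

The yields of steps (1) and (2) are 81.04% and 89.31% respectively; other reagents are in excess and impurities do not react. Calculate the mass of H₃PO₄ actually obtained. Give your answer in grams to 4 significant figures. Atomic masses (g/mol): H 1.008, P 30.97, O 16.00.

Pure P = 601.1 × 0.8257 = 496.33 g.
M(P) = 30.97 g/mol.
M(H3PO4) = 3(1.008) + 30.97 + 4(16.00) = 97.994 g/mol.
n(P) = 496.33 / 30.97 = 16.026 mol.
Step 1 (P:P4O10 = 4:1): theoretical n(P4O10) = 4.0065 mol; at 81.04% yield, n(P4O10) = 3.2469 mol.
Step 2 (P4O10:H3PO4 = 1:4): theoretical n(H3PO4) = 12.988 mol, so theoretical mass = 12.988 × 97.994 = 1272.7 g.
At 89.31% yield, actual mass of H3PO4 = 1272.7 × 0.8931 = 1136.7 g.

1137 g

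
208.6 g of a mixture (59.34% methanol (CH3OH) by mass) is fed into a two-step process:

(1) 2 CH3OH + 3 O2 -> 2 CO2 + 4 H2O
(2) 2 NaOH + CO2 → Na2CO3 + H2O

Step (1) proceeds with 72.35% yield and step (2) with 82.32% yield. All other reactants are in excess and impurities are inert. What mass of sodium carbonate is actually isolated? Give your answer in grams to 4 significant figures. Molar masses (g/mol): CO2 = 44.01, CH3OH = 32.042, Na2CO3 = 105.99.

Pure CH3OH = 208.6 × 0.5934 = 123.78 g.
n(CH3OH) = 123.78 / 32.042 = 3.8632 mol.
Step 1 (CH3OH:CO2 = 2:2): theoretical n(CO2) = 3.8632 mol; at 72.35% yield, n(CO2) = 2.7950 mol.
Step 2 (CO2:Na2CO3 = 1:1): theoretical n(Na2CO3) = 2.7950 mol, so theoretical mass = 2.7950 × 105.99 = 296.24 g.
At 82.32% yield, actual mass of Na2CO3 = 296.24 × 0.8232 = 243.87 g.

243.9 g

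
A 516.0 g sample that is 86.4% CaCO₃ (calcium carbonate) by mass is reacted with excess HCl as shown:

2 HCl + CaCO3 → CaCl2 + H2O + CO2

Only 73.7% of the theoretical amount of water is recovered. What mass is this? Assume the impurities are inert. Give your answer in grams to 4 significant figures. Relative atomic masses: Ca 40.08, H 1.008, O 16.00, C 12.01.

Pure CaCO3 available = 516.0 g × 0.864 = 445.82 g.
M(CaCO3) = 40.08 + 12.01 + 3(16.00) = 100.09 g/mol.
M(H2O) = 2(1.008) + 16.00 = 18.016 g/mol.
n(CaCO3) = 445.82 g / 100.09 g/mol = 4.4542 mol.
From the equation the CaCO3:H2O mole ratio is 1:1, so n(H2O) = 4.4542 × 1/1 = 4.4542 mol.
Mass of H2O = 4.4542 mol × 18.016 g/mol = 80.247 g.
Actual mass collected = 80.247 g × 0.737 = 59.142 g.

59.14 g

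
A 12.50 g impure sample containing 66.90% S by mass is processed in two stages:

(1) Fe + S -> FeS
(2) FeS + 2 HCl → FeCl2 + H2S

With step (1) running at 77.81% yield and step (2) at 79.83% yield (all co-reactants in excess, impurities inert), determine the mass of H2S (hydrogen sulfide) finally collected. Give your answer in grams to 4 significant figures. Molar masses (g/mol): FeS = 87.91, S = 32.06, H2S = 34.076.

5.521 g

Pure S = 12.50 × 0.6690 = 8.3625 g.
n(S) = 8.3625 / 32.06 = 0.26084 mol.
Step 1 (S:FeS = 1:1): theoretical n(FeS) = 0.26084 mol; at 77.81% yield, n(FeS) = 0.20296 mol.
Step 2 (FeS:H2S = 1:1): theoretical n(H2S) = 0.20296 mol, so theoretical mass = 0.20296 × 34.076 = 6.9160 g.
At 79.83% yield, actual mass of H2S = 6.9160 × 0.7983 = 5.5211 g.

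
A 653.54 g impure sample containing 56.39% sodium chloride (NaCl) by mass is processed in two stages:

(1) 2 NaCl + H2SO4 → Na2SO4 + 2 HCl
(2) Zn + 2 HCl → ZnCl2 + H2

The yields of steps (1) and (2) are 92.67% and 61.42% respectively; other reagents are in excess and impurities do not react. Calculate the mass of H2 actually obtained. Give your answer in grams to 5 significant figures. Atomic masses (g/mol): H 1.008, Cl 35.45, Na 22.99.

3.6180 g

Pure NaCl = 653.54 × 0.5639 = 368.531 g.
M(NaCl) = 22.99 + 35.45 = 58.44 g/mol.
M(H2) = 2(1.008) = 2.016 g/mol.
n(NaCl) = 368.531 / 58.44 = 6.30615 mol.
Step 1 (NaCl:HCl = 2:2): theoretical n(HCl) = 6.30615 mol; at 92.67% yield, n(HCl) = 5.84391 mol.
Step 2 (HCl:H2 = 2:1): theoretical n(H2) = 2.92195 mol, so theoretical mass = 2.92195 × 2.016 = 5.89066 g.
At 61.42% yield, actual mass of H2 = 5.89066 × 0.6142 = 3.61804 g.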